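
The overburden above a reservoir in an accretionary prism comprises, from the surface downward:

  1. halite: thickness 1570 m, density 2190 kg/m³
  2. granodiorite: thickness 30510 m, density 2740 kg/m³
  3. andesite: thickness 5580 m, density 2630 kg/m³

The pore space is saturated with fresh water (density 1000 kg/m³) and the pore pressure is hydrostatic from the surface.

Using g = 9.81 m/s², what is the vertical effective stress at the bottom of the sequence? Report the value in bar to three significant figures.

Overburden (lithostatic) stress σ_v:
halite: 2190 kg/m³ × 9.81 m/s² × 1570 m = 3.373×10^7 Pa = 33.73 MPa
granodiorite: 2740 kg/m³ × 9.81 m/s² × 30510 m = 8.201×10^8 Pa = 820.1 MPa
andesite: 2630 kg/m³ × 9.81 m/s² × 5580 m = 1.440×10^8 Pa = 144.0 MPa
Total = 33.73 + 820.1 + 144.0 = 997.79 MPa
Pore pressure P_p = 1000 kg/m³ × 9.81 m/s² × 37660 m = 3.694×10^8 Pa = 369.4 MPa
Effective stress σ' = σ_v − P_p = 997.8 − 369.4 = 628.34 MPa = 6283.4 bar

6280 bar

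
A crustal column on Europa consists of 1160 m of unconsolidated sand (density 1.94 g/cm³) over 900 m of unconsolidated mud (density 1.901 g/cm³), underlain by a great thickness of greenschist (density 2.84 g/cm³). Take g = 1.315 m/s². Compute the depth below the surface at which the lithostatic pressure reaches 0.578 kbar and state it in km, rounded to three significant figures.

Pressure at base of upper layers: 1940×1.315×1160 + 1901×1.315×900 = 5.209×10^6 Pa = 0.05209 kbar
Remaining pressure to be supplied by greenschist: 5.780×10^7 − 5.209×10^6 = 5.259×10^7 Pa
Additional depth in greenschist = 5.259×10^7 Pa / (2840 kg/m³ × 1.315 m/s²) = 14082 m
Total depth = 2060 m + 14082 m = 16142 m
= 16.142 km

16.1 km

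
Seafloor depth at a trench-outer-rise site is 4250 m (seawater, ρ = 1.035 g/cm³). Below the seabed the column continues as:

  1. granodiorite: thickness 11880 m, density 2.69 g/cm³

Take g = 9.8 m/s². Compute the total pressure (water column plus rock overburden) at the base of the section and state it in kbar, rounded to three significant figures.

seawater: 1035 kg/m³ × 9.8 m/s² × 4250 m = 4.311×10^7 Pa = 0.4311 kbar
granodiorite: 2690 kg/m³ × 9.8 m/s² × 11880 m = 3.132×10^8 Pa = 3.132 kbar
Total = 0.4311 + 3.132 = 3.5629 kbar

3.56 kbar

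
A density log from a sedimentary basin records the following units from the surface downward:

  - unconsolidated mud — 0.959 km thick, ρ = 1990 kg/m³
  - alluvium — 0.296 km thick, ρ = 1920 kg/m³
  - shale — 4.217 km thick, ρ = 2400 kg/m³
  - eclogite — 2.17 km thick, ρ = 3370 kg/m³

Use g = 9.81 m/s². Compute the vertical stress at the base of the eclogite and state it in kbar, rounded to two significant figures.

2.0 kbar

unconsolidated mud: 1990 kg/m³ × 9.81 m/s² × 959 m = 1.872×10^7 Pa = 0.1872 kbar
alluvium: 1920 kg/m³ × 9.81 m/s² × 296 m = 5.575×10^6 Pa = 0.05575 kbar
shale: 2400 kg/m³ × 9.81 m/s² × 4217 m = 9.929×10^7 Pa = 0.9929 kbar
eclogite: 3370 kg/m³ × 9.81 m/s² × 2170 m = 7.174×10^7 Pa = 0.7174 kbar
Total = 0.1872 + 0.05575 + 0.9929 + 0.7174 = 1.9532 kbar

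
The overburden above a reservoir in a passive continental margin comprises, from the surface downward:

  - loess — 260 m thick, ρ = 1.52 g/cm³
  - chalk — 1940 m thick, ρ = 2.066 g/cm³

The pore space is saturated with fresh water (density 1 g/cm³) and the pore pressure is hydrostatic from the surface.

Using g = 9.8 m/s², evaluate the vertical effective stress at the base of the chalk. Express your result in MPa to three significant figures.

21.6 MPa

Overburden (lithostatic) stress σ_v:
loess: 1520 kg/m³ × 9.8 m/s² × 260 m = 3.873×10^6 Pa = 3.873 MPa
chalk: 2066 kg/m³ × 9.8 m/s² × 1940 m = 3.928×10^7 Pa = 39.28 MPa
Total = 3.873 + 39.28 = 43.152 MPa
Pore pressure P_p = 1000 kg/m³ × 9.8 m/s² × 2200 m = 2.156×10^7 Pa = 21.56 MPa
Effective stress σ' = σ_v − P_p = 43.15 − 21.56 = 21.592 MPa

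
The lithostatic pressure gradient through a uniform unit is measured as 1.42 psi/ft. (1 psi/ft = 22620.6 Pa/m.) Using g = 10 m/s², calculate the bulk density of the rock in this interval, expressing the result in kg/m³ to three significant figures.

3210 kg/m³

ρ = (dP/dz)/g = 1.42 psi/ft / 10 m/s² = 32121 Pa/m / 10 m/s² = 3212.1 kg/m³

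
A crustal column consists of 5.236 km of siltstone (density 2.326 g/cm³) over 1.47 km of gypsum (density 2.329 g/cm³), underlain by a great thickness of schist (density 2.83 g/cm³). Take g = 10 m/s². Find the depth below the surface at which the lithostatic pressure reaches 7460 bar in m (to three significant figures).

Pressure at base of upper layers: 2326×10×5236 + 2329×10×1470 = 1.560×10^8 Pa = 1560 bar
Remaining pressure to be supplied by schist: 7.460×10^8 − 1.560×10^8 = 5.900×10^8 Pa
Additional depth in schist = 5.900×10^8 Pa / (2830 kg/m³ × 10 m/s²) = 20847 m
Total depth = 6706 m + 20847 m = 27553 m

27600 m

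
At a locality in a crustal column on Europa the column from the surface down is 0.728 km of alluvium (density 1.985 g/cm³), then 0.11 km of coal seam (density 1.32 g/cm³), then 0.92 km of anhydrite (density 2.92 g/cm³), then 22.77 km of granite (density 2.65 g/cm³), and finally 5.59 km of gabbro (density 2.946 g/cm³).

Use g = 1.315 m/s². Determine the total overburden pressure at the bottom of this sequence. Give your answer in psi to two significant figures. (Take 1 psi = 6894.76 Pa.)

15000 psi

alluvium: 1985 kg/m³ × 1.315 m/s² × 728 m = 1.900×10^6 Pa = 275.6 psi
coal seam: 1320 kg/m³ × 1.315 m/s² × 110 m = 1.909×10^5 Pa = 27.69 psi
anhydrite: 2920 kg/m³ × 1.315 m/s² × 920 m = 3.533×10^6 Pa = 512.4 psi
granite: 2650 kg/m³ × 1.315 m/s² × 22770 m = 7.935×10^7 Pa = 11508 psi
gabbro: 2946 kg/m³ × 1.315 m/s² × 5590 m = 2.166×10^7 Pa = 3141 psi
Total = 275.6 + 27.69 + 512.4 + 11508 + 3141 = 15465 psi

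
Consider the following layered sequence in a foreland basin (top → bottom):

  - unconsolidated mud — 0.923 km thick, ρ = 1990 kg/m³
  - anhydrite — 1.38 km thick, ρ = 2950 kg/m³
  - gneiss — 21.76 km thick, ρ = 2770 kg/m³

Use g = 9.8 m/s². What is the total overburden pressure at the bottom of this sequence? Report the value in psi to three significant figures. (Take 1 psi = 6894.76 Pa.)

94100 psi

unconsolidated mud: 1990 kg/m³ × 9.8 m/s² × 923 m = 1.800×10^7 Pa = 2611 psi
anhydrite: 2950 kg/m³ × 9.8 m/s² × 1380 m = 3.990×10^7 Pa = 5786 psi
gneiss: 2770 kg/m³ × 9.8 m/s² × 21760 m = 5.907×10^8 Pa = 85673 psi
Total = 2611 + 5786 + 85673 = 94070 psi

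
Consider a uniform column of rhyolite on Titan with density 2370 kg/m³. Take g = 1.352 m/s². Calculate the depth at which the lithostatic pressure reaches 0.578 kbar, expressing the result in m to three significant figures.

18000 m

h = P/(ρg) = 0.578 kbar / (2370 kg/m³ × 1.352 m/s²) = 5.780×10^7 Pa / 3204.2 Pa/m = 18039 m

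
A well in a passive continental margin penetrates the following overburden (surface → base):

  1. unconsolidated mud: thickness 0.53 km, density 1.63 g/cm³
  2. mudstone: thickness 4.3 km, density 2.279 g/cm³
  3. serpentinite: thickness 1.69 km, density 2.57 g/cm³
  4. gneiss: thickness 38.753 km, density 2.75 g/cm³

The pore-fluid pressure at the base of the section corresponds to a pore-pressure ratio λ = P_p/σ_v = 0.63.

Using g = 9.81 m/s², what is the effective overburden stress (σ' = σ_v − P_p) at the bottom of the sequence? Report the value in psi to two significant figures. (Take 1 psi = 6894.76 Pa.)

64000 psi

Overburden (lithostatic) stress σ_v:
unconsolidated mud: 1630 kg/m³ × 9.81 m/s² × 530 m = 8.475×10^6 Pa = 8.475 MPa
mudstone: 2279 kg/m³ × 9.81 m/s² × 4300 m = 9.614×10^7 Pa = 96.14 MPa
serpentinite: 2570 kg/m³ × 9.81 m/s² × 1690 m = 4.261×10^7 Pa = 42.61 MPa
gneiss: 2750 kg/m³ × 9.81 m/s² × 38753 m = 1.045×10^9 Pa = 1045 MPa
Total = 8.475 + 96.14 + 42.61 + 1045 = 1192.7 MPa
Pore pressure P_p = λ·σ_v = 0.63 × 1193 MPa = 751.4 MPa
Effective stress σ' = σ_v − P_p = 1193 − 751.4 = 441.29 MPa = 64004 psi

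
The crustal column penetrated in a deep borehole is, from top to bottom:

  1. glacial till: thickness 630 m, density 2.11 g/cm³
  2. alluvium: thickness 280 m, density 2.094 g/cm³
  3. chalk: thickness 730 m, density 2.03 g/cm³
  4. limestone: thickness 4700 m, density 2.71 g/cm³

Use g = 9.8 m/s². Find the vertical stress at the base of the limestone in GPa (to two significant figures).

0.16 GPa

glacial till: 2110 kg/m³ × 9.8 m/s² × 630 m = 1.303×10^7 Pa = 0.01303 GPa
alluvium: 2094 kg/m³ × 9.8 m/s² × 280 m = 5.746×10^6 Pa = 5.746×10^-3 GPa
chalk: 2030 kg/m³ × 9.8 m/s² × 730 m = 1.452×10^7 Pa = 0.01452 GPa
limestone: 2710 kg/m³ × 9.8 m/s² × 4700 m = 1.248×10^8 Pa = 0.1248 GPa
Total = 0.01303 + 5.746×10^-3 + 0.01452 + 0.1248 = 0.15812 GPa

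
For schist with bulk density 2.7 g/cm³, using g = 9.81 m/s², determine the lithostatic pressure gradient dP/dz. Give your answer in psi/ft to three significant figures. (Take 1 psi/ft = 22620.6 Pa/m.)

dP/dz = ρg = 2700 kg/m³ × 9.81 m/s² = 26487 Pa/m
= 26487 Pa/m × (1 psi/ft / 22621 Pa/m) = 1.1709 psi/ft

1.17 psi/ft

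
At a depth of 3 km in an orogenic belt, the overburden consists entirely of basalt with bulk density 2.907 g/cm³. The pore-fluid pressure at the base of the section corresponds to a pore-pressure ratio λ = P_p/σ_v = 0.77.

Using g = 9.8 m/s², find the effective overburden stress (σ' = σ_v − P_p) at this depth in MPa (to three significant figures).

19.7 MPa

Overburden (lithostatic) stress σ_v:
basalt: 2907 kg/m³ × 9.8 m/s² × 3000 m = 8.547×10^7 Pa = 85.47 MPa
Pore pressure P_p = λ·σ_v = 0.77 × 85.47 MPa = 65.81 MPa
Effective stress σ' = σ_v − P_p = 85.47 − 65.81 = 19.657 MPa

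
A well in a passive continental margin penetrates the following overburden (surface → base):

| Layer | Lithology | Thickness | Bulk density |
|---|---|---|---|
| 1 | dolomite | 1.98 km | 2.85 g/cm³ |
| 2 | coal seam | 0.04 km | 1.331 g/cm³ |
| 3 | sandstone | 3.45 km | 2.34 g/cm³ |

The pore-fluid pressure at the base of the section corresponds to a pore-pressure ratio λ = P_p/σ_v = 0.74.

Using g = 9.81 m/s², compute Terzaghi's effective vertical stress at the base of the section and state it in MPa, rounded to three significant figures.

35.1 MPa

Overburden (lithostatic) stress σ_v:
dolomite: 2850 kg/m³ × 9.81 m/s² × 1980 m = 5.536×10^7 Pa = 55.36 MPa
coal seam: 1331 kg/m³ × 9.81 m/s² × 40 m = 5.223×10^5 Pa = 0.5223 MPa
sandstone: 2340 kg/m³ × 9.81 m/s² × 3450 m = 7.920×10^7 Pa = 79.20 MPa
Total = 55.36 + 0.5223 + 79.20 = 135.08 MPa
Pore pressure P_p = λ·σ_v = 0.74 × 135.1 MPa = 99.96 MPa
Effective stress σ' = σ_v − P_p = 135.1 − 99.96 = 35.120 MPa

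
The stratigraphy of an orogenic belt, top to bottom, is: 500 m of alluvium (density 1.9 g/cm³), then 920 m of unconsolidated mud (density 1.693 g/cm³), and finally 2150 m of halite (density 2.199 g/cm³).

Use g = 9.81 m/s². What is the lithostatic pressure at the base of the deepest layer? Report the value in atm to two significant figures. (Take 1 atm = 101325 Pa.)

alluvium: 1900 kg/m³ × 9.81 m/s² × 500 m = 9.319×10^6 Pa = 91.98 atm
unconsolidated mud: 1693 kg/m³ × 9.81 m/s² × 920 m = 1.528×10^7 Pa = 150.8 atm
halite: 2199 kg/m³ × 9.81 m/s² × 2150 m = 4.638×10^7 Pa = 457.7 atm
Total = 91.98 + 150.8 + 457.7 = 700.51 atm

700 atm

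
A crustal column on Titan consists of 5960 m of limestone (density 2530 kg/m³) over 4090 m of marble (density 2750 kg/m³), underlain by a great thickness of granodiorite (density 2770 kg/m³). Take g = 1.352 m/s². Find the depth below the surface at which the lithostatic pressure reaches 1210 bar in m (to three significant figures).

Pressure at base of upper layers: 2530×1.352×5960 + 2750×1.352×4090 = 3.559×10^7 Pa = 355.9 bar
Remaining pressure to be supplied by granodiorite: 1.210×10^8 − 3.559×10^7 = 8.541×10^7 Pa
Additional depth in granodiorite = 8.541×10^7 Pa / (2770 kg/m³ × 1.352 m/s²) = 22805 m
Total depth = 10050 m + 22805 m = 32855 m

32900 m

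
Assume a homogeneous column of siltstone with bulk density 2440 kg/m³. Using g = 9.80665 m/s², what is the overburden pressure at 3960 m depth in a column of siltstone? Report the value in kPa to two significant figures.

siltstone: 2440 kg/m³ × 9.80665 m/s² × 3960 m = 9.476×10^7 Pa = 94756 kPa

95000 kPa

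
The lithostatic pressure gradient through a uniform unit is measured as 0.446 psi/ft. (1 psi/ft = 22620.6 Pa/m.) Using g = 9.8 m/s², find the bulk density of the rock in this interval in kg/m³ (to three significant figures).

1030 kg/m³

ρ = (dP/dz)/g = 0.446 psi/ft / 9.8 m/s² = 10089 Pa/m / 9.8 m/s² = 1029.5 kg/m³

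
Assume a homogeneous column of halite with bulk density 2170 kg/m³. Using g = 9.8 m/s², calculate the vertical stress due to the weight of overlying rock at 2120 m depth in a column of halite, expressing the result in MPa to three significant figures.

halite: 2170 kg/m³ × 9.8 m/s² × 2120 m = 4.508×10^7 Pa = 45.08 MPa

45.1 MPa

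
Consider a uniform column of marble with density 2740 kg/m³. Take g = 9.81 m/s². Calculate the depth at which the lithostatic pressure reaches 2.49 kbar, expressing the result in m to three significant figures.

9260 m

h = P/(ρg) = 2.49 kbar / (2740 kg/m³ × 9.81 m/s²) = 2.490×10^8 Pa / 26879 Pa/m = 9263.6 m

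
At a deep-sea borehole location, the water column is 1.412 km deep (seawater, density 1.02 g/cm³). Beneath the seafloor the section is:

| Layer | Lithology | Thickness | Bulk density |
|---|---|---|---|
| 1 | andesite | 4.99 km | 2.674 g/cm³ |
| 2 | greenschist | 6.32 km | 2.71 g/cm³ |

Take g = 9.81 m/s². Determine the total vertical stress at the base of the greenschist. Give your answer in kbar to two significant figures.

seawater: 1020 kg/m³ × 9.81 m/s² × 1412 m = 1.413×10^7 Pa = 0.1413 kbar
andesite: 2674 kg/m³ × 9.81 m/s² × 4990 m = 1.309×10^8 Pa = 1.309 kbar
greenschist: 2710 kg/m³ × 9.81 m/s² × 6320 m = 1.680×10^8 Pa = 1.680 kbar
Total = 0.1413 + 1.309 + 1.680 = 3.1304 kbar

3.1 kbar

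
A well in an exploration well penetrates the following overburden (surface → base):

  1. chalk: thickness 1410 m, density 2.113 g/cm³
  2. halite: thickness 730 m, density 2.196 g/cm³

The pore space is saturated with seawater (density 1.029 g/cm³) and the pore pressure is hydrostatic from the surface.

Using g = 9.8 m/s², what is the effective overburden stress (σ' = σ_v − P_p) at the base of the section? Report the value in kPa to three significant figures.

Overburden (lithostatic) stress σ_v:
chalk: 2113 kg/m³ × 9.8 m/s² × 1410 m = 2.920×10^7 Pa = 29.20 MPa
halite: 2196 kg/m³ × 9.8 m/s² × 730 m = 1.571×10^7 Pa = 15.71 MPa
Total = 29.20 + 15.71 = 44.908 MPa
Pore pressure P_p = 1029 kg/m³ × 9.8 m/s² × 2140 m = 2.158×10^7 Pa = 21.58 MPa
Effective stress σ' = σ_v − P_p = 44.91 − 21.58 = 23.327 MPa = 23327 kPa

23300 kPa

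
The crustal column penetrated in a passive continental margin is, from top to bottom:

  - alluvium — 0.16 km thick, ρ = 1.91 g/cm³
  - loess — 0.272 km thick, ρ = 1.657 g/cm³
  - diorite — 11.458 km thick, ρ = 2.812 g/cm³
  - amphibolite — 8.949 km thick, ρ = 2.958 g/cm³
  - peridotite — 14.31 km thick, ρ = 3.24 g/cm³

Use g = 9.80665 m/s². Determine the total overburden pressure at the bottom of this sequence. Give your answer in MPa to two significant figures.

1000 MPa

alluvium: 1910 kg/m³ × 9.80665 m/s² × 160 m = 2.997×10^6 Pa = 2.997 MPa
loess: 1657 kg/m³ × 9.80665 m/s² × 272 m = 4.420×10^6 Pa = 4.420 MPa
diorite: 2812 kg/m³ × 9.80665 m/s² × 11458 m = 3.160×10^8 Pa = 316.0 MPa
amphibolite: 2958 kg/m³ × 9.80665 m/s² × 8949 m = 2.596×10^8 Pa = 259.6 MPa
peridotite: 3240 kg/m³ × 9.80665 m/s² × 14310 m = 4.547×10^8 Pa = 454.7 MPa
Total = 2.997 + 4.420 + 316.0 + 259.6 + 454.7 = 1037.7 MPa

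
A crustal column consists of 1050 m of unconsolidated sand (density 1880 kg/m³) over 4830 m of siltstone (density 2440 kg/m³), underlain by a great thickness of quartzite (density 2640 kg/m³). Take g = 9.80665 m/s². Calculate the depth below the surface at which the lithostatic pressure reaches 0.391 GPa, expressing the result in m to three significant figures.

15800 m

Pressure at base of upper layers: 1880×9.80665×1050 + 2440×9.80665×4830 = 1.349×10^8 Pa = 0.1349 GPa
Remaining pressure to be supplied by quartzite: 3.910×10^8 − 1.349×10^8 = 2.561×10^8 Pa
Additional depth in quartzite = 2.561×10^8 Pa / (2640 kg/m³ × 9.80665 m/s²) = 9890.8 m
Total depth = 5880 m + 9890.8 m = 15771 m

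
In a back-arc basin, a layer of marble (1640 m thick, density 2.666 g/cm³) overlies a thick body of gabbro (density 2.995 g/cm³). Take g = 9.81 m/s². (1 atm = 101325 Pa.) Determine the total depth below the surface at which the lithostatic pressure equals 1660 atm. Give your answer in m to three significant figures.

5900 m

Pressure at base of upper layers: 2666×9.81×1640 = 4.289×10^7 Pa = 423.3 atm
Remaining pressure to be supplied by gabbro: 1.682×10^8 − 4.289×10^7 = 1.253×10^8 Pa
Additional depth in gabbro = 1.253×10^8 Pa / (2995 kg/m³ × 9.81 m/s²) = 4264.9 m
Total depth = 1640 m + 4264.9 m = 5904.9 m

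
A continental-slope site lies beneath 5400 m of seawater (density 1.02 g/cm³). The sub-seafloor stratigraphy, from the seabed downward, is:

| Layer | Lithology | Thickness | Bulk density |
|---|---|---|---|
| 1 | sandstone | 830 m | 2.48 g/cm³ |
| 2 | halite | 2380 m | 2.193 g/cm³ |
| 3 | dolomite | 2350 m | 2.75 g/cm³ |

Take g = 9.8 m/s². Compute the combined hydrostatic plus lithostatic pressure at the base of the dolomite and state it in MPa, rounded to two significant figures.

190 MPa

seawater: 1020 kg/m³ × 9.8 m/s² × 5400 m = 5.398×10^7 Pa = 53.98 MPa
sandstone: 2480 kg/m³ × 9.8 m/s² × 830 m = 2.017×10^7 Pa = 20.17 MPa
halite: 2193 kg/m³ × 9.8 m/s² × 2380 m = 5.115×10^7 Pa = 51.15 MPa
dolomite: 2750 kg/m³ × 9.8 m/s² × 2350 m = 6.333×10^7 Pa = 63.33 MPa
Total = 53.98 + 20.17 + 51.15 + 63.33 = 188.63 MPa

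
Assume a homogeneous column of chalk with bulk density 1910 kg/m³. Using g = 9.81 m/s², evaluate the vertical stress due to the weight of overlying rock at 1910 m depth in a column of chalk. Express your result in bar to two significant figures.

chalk: 1910 kg/m³ × 9.81 m/s² × 1910 m = 3.579×10^7 Pa = 357.9 bar

360 bar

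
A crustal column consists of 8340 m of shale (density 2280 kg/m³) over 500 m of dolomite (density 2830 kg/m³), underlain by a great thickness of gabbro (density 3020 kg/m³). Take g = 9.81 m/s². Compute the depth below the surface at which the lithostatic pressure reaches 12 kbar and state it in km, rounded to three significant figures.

Pressure at base of upper layers: 2280×9.81×8340 + 2830×9.81×500 = 2.004×10^8 Pa = 2.004 kbar
Remaining pressure to be supplied by gabbro: 1.200×10^9 − 2.004×10^8 = 9.996×10^8 Pa
Additional depth in gabbro = 9.996×10^8 Pa / (3020 kg/m³ × 9.81 m/s²) = 33740 m
Total depth = 8840 m + 33740 m = 42580 m
= 42.580 km

42.6 km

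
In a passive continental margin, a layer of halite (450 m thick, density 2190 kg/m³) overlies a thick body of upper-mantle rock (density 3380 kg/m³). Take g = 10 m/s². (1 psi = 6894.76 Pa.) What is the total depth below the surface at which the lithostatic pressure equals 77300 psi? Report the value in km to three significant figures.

Pressure at base of upper layers: 2190×10×450 = 9.855×10^6 Pa = 1429 psi
Remaining pressure to be supplied by upper-mantle rock: 5.330×10^8 − 9.855×10^6 = 5.231×10^8 Pa
Additional depth in upper-mantle rock = 5.231×10^8 Pa / (3380 kg/m³ × 10 m/s²) = 15477 m
Total depth = 450 m + 15477 m = 15927 m
= 15.927 km

15.9 km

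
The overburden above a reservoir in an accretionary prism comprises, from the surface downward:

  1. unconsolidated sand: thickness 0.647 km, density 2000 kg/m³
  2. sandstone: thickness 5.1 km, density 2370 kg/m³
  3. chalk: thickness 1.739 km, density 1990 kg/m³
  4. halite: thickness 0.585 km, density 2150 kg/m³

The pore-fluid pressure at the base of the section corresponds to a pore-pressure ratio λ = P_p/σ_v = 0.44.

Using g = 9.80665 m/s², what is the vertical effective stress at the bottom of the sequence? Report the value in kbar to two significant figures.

Overburden (lithostatic) stress σ_v:
unconsolidated sand: 2000 kg/m³ × 9.80665 m/s² × 647 m = 1.269×10^7 Pa = 12.69 MPa
sandstone: 2370 kg/m³ × 9.80665 m/s² × 5100 m = 1.185×10^8 Pa = 118.5 MPa
chalk: 1990 kg/m³ × 9.80665 m/s² × 1739 m = 3.394×10^7 Pa = 33.94 MPa
halite: 2150 kg/m³ × 9.80665 m/s² × 585 m = 1.233×10^7 Pa = 12.33 MPa
Total = 12.69 + 118.5 + 33.94 + 12.33 = 177.49 MPa
Pore pressure P_p = λ·σ_v = 0.44 × 177.5 MPa = 78.10 MPa
Effective stress σ' = σ_v − P_p = 177.5 − 78.10 = 99.397 MPa = 0.99397 kbar

0.99 kbar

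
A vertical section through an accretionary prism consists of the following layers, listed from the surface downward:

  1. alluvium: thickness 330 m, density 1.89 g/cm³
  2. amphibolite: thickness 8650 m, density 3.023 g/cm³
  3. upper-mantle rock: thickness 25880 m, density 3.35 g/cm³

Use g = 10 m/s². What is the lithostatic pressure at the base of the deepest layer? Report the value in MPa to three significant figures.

alluvium: 1890 kg/m³ × 10 m/s² × 330 m = 6.237×10^6 Pa = 6.237 MPa
amphibolite: 3023 kg/m³ × 10 m/s² × 8650 m = 2.615×10^8 Pa = 261.5 MPa
upper-mantle rock: 3350 kg/m³ × 10 m/s² × 25880 m = 8.670×10^8 Pa = 867.0 MPa
Total = 6.237 + 261.5 + 867.0 = 1134.7 MPa

1130 MPa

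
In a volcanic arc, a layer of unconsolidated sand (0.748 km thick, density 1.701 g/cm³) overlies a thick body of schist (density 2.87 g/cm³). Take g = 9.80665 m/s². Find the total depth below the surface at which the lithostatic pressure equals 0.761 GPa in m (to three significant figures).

27300 m

Pressure at base of upper layers: 1701×9.80665×748 = 1.248×10^7 Pa = 0.01248 GPa
Remaining pressure to be supplied by schist: 7.610×10^8 − 1.248×10^7 = 7.485×10^8 Pa
Additional depth in schist = 7.485×10^8 Pa / (2870 kg/m³ × 9.80665 m/s²) = 26595 m
Total depth = 748 m + 26595 m = 27343 m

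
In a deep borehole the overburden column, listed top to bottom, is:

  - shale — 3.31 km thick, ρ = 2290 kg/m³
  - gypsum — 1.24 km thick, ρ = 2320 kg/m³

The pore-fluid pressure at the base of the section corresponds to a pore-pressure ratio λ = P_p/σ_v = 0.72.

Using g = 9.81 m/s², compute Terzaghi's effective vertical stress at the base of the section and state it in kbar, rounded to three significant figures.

Overburden (lithostatic) stress σ_v:
shale: 2290 kg/m³ × 9.81 m/s² × 3310 m = 7.436×10^7 Pa = 74.36 MPa
gypsum: 2320 kg/m³ × 9.81 m/s² × 1240 m = 2.822×10^7 Pa = 28.22 MPa
Total = 74.36 + 28.22 = 102.58 MPa
Pore pressure P_p = λ·σ_v = 0.72 × 102.6 MPa = 73.86 MPa
Effective stress σ' = σ_v − P_p = 102.6 − 73.86 = 28.722 MPa = 0.28722 kbar

0.287 kbar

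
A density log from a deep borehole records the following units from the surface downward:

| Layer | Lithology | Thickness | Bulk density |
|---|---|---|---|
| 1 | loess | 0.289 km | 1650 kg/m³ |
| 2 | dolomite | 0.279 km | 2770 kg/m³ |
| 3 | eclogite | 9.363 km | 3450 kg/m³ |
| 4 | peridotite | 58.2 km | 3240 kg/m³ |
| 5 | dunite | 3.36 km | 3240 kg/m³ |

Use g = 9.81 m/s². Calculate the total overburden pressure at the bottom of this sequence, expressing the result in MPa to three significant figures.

2290 MPa

loess: 1650 kg/m³ × 9.81 m/s² × 289 m = 4.678×10^6 Pa = 4.678 MPa
dolomite: 2770 kg/m³ × 9.81 m/s² × 279 m = 7.581×10^6 Pa = 7.581 MPa
eclogite: 3450 kg/m³ × 9.81 m/s² × 9363 m = 3.169×10^8 Pa = 316.9 MPa
peridotite: 3240 kg/m³ × 9.81 m/s² × 58200 m = 1.850×10^9 Pa = 1850 MPa
dunite: 3240 kg/m³ × 9.81 m/s² × 3360 m = 1.068×10^8 Pa = 106.8 MPa
Total = 4.678 + 7.581 + 316.9 + 1850 + 106.8 = 2285.8 MPa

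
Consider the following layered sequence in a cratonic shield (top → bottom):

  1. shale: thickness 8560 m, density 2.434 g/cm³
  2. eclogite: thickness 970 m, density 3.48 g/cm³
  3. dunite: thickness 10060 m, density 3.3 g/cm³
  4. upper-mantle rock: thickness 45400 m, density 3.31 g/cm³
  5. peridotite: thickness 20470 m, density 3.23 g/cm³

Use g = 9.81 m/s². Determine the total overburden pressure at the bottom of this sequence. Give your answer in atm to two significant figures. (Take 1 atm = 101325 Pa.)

27000 atm

shale: 2434 kg/m³ × 9.81 m/s² × 8560 m = 2.044×10^8 Pa = 2017 atm
eclogite: 3480 kg/m³ × 9.81 m/s² × 970 m = 3.311×10^7 Pa = 326.8 atm
dunite: 3300 kg/m³ × 9.81 m/s² × 10060 m = 3.257×10^8 Pa = 3214 atm
upper-mantle rock: 3310 kg/m³ × 9.81 m/s² × 45400 m = 1.474×10^9 Pa = 14549 atm
peridotite: 3230 kg/m³ × 9.81 m/s² × 20470 m = 6.486×10^8 Pa = 6401 atm
Total = 2017 + 326.8 + 3214 + 14549 + 6401 = 26509 atm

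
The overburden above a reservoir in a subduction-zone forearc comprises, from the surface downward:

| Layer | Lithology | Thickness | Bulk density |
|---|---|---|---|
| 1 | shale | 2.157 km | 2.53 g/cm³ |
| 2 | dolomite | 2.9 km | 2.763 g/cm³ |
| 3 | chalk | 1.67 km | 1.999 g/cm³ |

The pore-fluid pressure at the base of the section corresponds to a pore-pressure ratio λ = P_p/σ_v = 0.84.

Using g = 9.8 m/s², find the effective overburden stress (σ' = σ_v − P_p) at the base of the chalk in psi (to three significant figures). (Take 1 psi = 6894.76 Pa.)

3820 psi

Overburden (lithostatic) stress σ_v:
shale: 2530 kg/m³ × 9.8 m/s² × 2157 m = 5.348×10^7 Pa = 53.48 MPa
dolomite: 2763 kg/m³ × 9.8 m/s² × 2900 m = 7.852×10^7 Pa = 78.52 MPa
chalk: 1999 kg/m³ × 9.8 m/s² × 1670 m = 3.272×10^7 Pa = 32.72 MPa
Total = 53.48 + 78.52 + 32.72 = 164.72 MPa
Pore pressure P_p = λ·σ_v = 0.84 × 164.7 MPa = 138.4 MPa
Effective stress σ' = σ_v − P_p = 164.7 − 138.4 = 26.355 MPa = 3822.5 psi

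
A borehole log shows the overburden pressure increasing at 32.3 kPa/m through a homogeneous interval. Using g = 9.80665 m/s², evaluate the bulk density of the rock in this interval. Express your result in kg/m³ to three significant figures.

ρ = (dP/dz)/g = 32.3 kPa/m / 9.80665 m/s² = 32300 Pa/m / 9.80665 m/s² = 3293.7 kg/m³

3290 kg/m³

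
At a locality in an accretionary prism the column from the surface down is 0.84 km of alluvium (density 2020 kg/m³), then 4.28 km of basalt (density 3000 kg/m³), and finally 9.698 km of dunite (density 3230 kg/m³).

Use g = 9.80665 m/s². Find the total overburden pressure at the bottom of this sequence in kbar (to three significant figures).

alluvium: 2020 kg/m³ × 9.80665 m/s² × 840 m = 1.664×10^7 Pa = 0.1664 kbar
basalt: 3000 kg/m³ × 9.80665 m/s² × 4280 m = 1.259×10^8 Pa = 1.259 kbar
dunite: 3230 kg/m³ × 9.80665 m/s² × 9698 m = 3.072×10^8 Pa = 3.072 kbar
Total = 0.1664 + 1.259 + 3.072 = 4.4975 kbar

4.50 kbar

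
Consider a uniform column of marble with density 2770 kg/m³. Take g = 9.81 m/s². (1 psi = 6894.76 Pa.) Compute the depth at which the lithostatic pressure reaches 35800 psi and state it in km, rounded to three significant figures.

h = P/(ρg) = 35800 psi / (2770 kg/m³ × 9.81 m/s²) = 2.468×10^8 Pa / 27174 Pa/m = 9083.5 m
= 9.0835 km

9.08 km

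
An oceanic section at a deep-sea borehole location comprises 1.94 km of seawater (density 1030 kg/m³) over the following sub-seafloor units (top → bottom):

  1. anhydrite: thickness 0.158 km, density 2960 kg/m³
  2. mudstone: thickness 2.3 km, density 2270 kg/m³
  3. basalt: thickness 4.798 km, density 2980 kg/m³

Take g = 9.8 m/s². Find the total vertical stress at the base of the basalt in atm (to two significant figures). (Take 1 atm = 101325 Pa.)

seawater: 1030 kg/m³ × 9.8 m/s² × 1940 m = 1.958×10^7 Pa = 193.3 atm
anhydrite: 2960 kg/m³ × 9.8 m/s² × 158 m = 4.583×10^6 Pa = 45.23 atm
mudstone: 2270 kg/m³ × 9.8 m/s² × 2300 m = 5.117×10^7 Pa = 505.0 atm
basalt: 2980 kg/m³ × 9.8 m/s² × 4798 m = 1.401×10^8 Pa = 1383 atm
Total = 193.3 + 45.23 + 505.0 + 1383 = 2126.3 atm

2100 atm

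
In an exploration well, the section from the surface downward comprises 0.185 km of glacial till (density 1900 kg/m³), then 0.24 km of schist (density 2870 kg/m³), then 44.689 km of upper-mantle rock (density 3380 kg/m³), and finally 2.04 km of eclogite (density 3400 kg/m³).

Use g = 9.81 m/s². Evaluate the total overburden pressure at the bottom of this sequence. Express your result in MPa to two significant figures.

glacial till: 1900 kg/m³ × 9.81 m/s² × 185 m = 3.448×10^6 Pa = 3.448 MPa
schist: 2870 kg/m³ × 9.81 m/s² × 240 m = 6.757×10^6 Pa = 6.757 MPa
upper-mantle rock: 3380 kg/m³ × 9.81 m/s² × 44689 m = 1.482×10^9 Pa = 1482 MPa
eclogite: 3400 kg/m³ × 9.81 m/s² × 2040 m = 6.804×10^7 Pa = 68.04 MPa
Total = 3.448 + 6.757 + 1482 + 68.04 = 1560.0 MPa

1600 MPa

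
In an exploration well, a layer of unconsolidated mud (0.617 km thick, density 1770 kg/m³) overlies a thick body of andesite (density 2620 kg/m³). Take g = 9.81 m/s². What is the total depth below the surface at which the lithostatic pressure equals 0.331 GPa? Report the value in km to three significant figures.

Pressure at base of upper layers: 1770×9.81×617 = 1.071×10^7 Pa = 0.01071 GPa
Remaining pressure to be supplied by andesite: 3.310×10^8 − 1.071×10^7 = 3.203×10^8 Pa
Additional depth in andesite = 3.203×10^8 Pa / (2620 kg/m³ × 9.81 m/s²) = 12461 m
Total depth = 617 m + 12461 m = 13078 m
= 13.078 km

13.1 km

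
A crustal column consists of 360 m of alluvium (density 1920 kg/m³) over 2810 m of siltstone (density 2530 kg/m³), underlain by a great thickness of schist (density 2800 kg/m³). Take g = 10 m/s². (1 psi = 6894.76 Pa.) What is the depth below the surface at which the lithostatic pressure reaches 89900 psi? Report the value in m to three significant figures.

22500 m

Pressure at base of upper layers: 1920×10×360 + 2530×10×2810 = 7.801×10^7 Pa = 11314 psi
Remaining pressure to be supplied by schist: 6.198×10^8 − 7.801×10^7 = 5.418×10^8 Pa
Additional depth in schist = 5.418×10^8 Pa / (2800 kg/m³ × 10 m/s²) = 19351 m
Total depth = 3170 m + 19351 m = 22521 m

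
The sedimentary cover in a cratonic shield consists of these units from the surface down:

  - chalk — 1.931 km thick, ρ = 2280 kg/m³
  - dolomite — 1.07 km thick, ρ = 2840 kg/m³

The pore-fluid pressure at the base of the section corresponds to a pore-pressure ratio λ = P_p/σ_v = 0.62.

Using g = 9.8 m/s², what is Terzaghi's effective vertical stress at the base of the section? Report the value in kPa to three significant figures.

27700 kPa

Overburden (lithostatic) stress σ_v:
chalk: 2280 kg/m³ × 9.8 m/s² × 1931 m = 4.315×10^7 Pa = 43.15 MPa
dolomite: 2840 kg/m³ × 9.8 m/s² × 1070 m = 2.978×10^7 Pa = 29.78 MPa
Total = 43.15 + 29.78 = 72.927 MPa
Pore pressure P_p = λ·σ_v = 0.62 × 72.93 MPa = 45.21 MPa
Effective stress σ' = σ_v − P_p = 72.93 − 45.21 = 27.712 MPa = 27712 kPa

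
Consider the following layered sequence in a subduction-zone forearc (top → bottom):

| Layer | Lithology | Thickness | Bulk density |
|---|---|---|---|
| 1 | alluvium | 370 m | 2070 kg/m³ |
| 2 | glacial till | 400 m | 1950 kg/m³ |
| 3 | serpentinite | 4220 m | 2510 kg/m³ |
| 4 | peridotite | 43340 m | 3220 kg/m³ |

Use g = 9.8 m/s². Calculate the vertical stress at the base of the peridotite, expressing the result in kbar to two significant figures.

alluvium: 2070 kg/m³ × 9.8 m/s² × 370 m = 7.506×10^6 Pa = 0.07506 kbar
glacial till: 1950 kg/m³ × 9.8 m/s² × 400 m = 7.644×10^6 Pa = 0.07644 kbar
serpentinite: 2510 kg/m³ × 9.8 m/s² × 4220 m = 1.038×10^8 Pa = 1.038 kbar
peridotite: 3220 kg/m³ × 9.8 m/s² × 43340 m = 1.368×10^9 Pa = 13.68 kbar
Total = 0.07506 + 0.07644 + 1.038 + 13.68 = 14.866 kbar

15 kbar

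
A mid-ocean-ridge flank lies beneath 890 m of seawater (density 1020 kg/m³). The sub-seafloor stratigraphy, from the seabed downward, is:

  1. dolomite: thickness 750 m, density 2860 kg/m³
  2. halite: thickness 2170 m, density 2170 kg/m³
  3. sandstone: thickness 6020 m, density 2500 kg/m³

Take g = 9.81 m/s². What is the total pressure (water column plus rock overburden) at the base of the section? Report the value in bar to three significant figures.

2240 bar

seawater: 1020 kg/m³ × 9.81 m/s² × 890 m = 8.906×10^6 Pa = 89.06 bar
dolomite: 2860 kg/m³ × 9.81 m/s² × 750 m = 2.104×10^7 Pa = 210.4 bar
halite: 2170 kg/m³ × 9.81 m/s² × 2170 m = 4.619×10^7 Pa = 461.9 bar
sandstone: 2500 kg/m³ × 9.81 m/s² × 6020 m = 1.476×10^8 Pa = 1476 bar
Total = 89.06 + 210.4 + 461.9 + 1476 = 2237.8 bar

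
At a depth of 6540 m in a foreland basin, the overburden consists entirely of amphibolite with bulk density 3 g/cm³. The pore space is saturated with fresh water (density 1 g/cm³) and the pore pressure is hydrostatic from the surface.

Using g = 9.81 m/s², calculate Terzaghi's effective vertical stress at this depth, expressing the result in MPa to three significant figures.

128 MPa

Overburden (lithostatic) stress σ_v:
amphibolite: 3000 kg/m³ × 9.81 m/s² × 6540 m = 1.925×10^8 Pa = 192.5 MPa
Pore pressure P_p = 1000 kg/m³ × 9.81 m/s² × 6540 m = 6.416×10^7 Pa = 64.16 MPa
Effective stress σ' = σ_v − P_p = 192.5 − 64.16 = 128.31 MPa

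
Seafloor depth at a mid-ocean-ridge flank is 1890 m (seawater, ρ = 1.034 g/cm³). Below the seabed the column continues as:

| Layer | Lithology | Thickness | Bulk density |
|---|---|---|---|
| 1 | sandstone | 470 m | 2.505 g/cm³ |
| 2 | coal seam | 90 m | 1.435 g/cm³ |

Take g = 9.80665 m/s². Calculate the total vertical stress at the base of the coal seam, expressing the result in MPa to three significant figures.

seawater: 1034 kg/m³ × 9.80665 m/s² × 1890 m = 1.916×10^7 Pa = 19.16 MPa
sandstone: 2505 kg/m³ × 9.80665 m/s² × 470 m = 1.155×10^7 Pa = 11.55 MPa
coal seam: 1435 kg/m³ × 9.80665 m/s² × 90 m = 1.267×10^6 Pa = 1.267 MPa
Total = 19.16 + 11.55 + 1.267 = 31.977 MPa

32.0 MPa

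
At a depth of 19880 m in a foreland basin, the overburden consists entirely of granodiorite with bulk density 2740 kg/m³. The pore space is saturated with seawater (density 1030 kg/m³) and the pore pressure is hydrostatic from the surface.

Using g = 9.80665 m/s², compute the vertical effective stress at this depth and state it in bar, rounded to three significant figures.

3330 bar

Overburden (lithostatic) stress σ_v:
granodiorite: 2740 kg/m³ × 9.80665 m/s² × 19880 m = 5.342×10^8 Pa = 534.2 MPa
Pore pressure P_p = 1030 kg/m³ × 9.80665 m/s² × 19880 m = 2.008×10^8 Pa = 200.8 MPa
Effective stress σ' = σ_v − P_p = 534.2 − 200.8 = 333.38 MPa = 3333.8 bar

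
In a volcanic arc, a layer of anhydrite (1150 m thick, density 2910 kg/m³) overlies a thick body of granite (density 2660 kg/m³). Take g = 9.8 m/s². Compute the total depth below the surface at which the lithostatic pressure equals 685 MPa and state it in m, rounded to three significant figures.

Pressure at base of upper layers: 2910×9.8×1150 = 3.280×10^7 Pa = 32.80 MPa
Remaining pressure to be supplied by granite: 6.850×10^8 − 3.280×10^7 = 6.522×10^8 Pa
Additional depth in granite = 6.522×10^8 Pa / (2660 kg/m³ × 9.8 m/s²) = 25019 m
Total depth = 1150 m + 25019 m = 26169 m

26200 m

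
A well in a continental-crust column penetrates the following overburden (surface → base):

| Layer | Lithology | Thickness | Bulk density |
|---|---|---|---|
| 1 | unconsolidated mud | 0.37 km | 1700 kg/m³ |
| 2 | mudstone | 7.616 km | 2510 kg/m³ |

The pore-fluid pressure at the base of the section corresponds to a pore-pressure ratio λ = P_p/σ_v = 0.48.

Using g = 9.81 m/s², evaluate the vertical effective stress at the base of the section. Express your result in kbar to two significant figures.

Overburden (lithostatic) stress σ_v:
unconsolidated mud: 1700 kg/m³ × 9.81 m/s² × 370 m = 6.170×10^6 Pa = 6.170 MPa
mudstone: 2510 kg/m³ × 9.81 m/s² × 7616 m = 1.875×10^8 Pa = 187.5 MPa
Total = 6.170 + 187.5 = 193.70 MPa
Pore pressure P_p = λ·σ_v = 0.48 × 193.7 MPa = 92.98 MPa
Effective stress σ' = σ_v − P_p = 193.7 − 92.98 = 100.72 MPa = 1.0072 kbar

1.0 kbar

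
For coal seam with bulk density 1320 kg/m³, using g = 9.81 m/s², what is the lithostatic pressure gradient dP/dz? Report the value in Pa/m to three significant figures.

12900 Pa/m

dP/dz = ρg = 1320 kg/m³ × 9.81 m/s² = 12949 Pa/m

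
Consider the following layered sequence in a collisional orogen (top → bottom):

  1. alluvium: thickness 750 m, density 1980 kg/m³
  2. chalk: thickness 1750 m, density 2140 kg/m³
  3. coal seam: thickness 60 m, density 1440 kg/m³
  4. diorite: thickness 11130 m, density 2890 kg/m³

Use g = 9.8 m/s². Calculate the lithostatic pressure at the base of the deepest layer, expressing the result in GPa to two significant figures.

alluvium: 1980 kg/m³ × 9.8 m/s² × 750 m = 1.455×10^7 Pa = 0.01455 GPa
chalk: 2140 kg/m³ × 9.8 m/s² × 1750 m = 3.670×10^7 Pa = 0.03670 GPa
coal seam: 1440 kg/m³ × 9.8 m/s² × 60 m = 8.467×10^5 Pa = 8.467×10^-4 GPa
diorite: 2890 kg/m³ × 9.8 m/s² × 11130 m = 3.152×10^8 Pa = 0.3152 GPa
Total = 0.01455 + 0.03670 + 8.467×10^-4 + 0.3152 = 0.36732 GPa

0.37 GPa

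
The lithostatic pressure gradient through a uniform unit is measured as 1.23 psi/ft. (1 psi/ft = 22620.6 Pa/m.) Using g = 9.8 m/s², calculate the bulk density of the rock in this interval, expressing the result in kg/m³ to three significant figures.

2840 kg/m³

ρ = (dP/dz)/g = 1.23 psi/ft / 9.8 m/s² = 27823 Pa/m / 9.8 m/s² = 2839.1 kg/m³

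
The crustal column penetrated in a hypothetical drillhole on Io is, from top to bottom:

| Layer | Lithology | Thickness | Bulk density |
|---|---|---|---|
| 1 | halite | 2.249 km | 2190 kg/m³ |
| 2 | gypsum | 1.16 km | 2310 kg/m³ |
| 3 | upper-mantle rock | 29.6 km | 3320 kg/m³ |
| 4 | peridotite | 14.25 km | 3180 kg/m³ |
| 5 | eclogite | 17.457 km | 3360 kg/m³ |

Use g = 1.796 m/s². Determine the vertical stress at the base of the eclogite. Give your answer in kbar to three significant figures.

halite: 2190 kg/m³ × 1.796 m/s² × 2249 m = 8.846×10^6 Pa = 0.08846 kbar
gypsum: 2310 kg/m³ × 1.796 m/s² × 1160 m = 4.813×10^6 Pa = 0.04813 kbar
upper-mantle rock: 3320 kg/m³ × 1.796 m/s² × 29600 m = 1.765×10^8 Pa = 1.765 kbar
peridotite: 3180 kg/m³ × 1.796 m/s² × 14250 m = 8.139×10^7 Pa = 0.8139 kbar
eclogite: 3360 kg/m³ × 1.796 m/s² × 17457 m = 1.053×10^8 Pa = 1.053 kbar
Total = 0.08846 + 0.04813 + 1.765 + 0.8139 + 1.053 = 3.7689 kbar

3.77 kbar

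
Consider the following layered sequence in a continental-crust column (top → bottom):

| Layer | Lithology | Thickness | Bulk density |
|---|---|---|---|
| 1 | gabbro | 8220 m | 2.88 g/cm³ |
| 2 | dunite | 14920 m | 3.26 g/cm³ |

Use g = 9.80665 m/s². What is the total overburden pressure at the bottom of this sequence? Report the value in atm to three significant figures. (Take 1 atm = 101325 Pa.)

gabbro: 2880 kg/m³ × 9.80665 m/s² × 8220 m = 2.322×10^8 Pa = 2291 atm
dunite: 3260 kg/m³ × 9.80665 m/s² × 14920 m = 4.770×10^8 Pa = 4708 atm
Total = 2291 + 4708 = 6998.7 atm

7000 atm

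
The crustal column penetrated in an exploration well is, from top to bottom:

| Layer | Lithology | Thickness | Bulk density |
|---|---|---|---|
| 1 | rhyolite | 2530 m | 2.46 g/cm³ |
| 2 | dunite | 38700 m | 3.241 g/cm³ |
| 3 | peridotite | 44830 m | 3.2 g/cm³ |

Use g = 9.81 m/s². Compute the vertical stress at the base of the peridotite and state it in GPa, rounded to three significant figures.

rhyolite: 2460 kg/m³ × 9.81 m/s² × 2530 m = 6.106×10^7 Pa = 0.06106 GPa
dunite: 3241 kg/m³ × 9.81 m/s² × 38700 m = 1.230×10^9 Pa = 1.230 GPa
peridotite: 3200 kg/m³ × 9.81 m/s² × 44830 m = 1.407×10^9 Pa = 1.407 GPa
Total = 0.06106 + 1.230 + 1.407 = 2.6988 GPa

2.70 GPa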